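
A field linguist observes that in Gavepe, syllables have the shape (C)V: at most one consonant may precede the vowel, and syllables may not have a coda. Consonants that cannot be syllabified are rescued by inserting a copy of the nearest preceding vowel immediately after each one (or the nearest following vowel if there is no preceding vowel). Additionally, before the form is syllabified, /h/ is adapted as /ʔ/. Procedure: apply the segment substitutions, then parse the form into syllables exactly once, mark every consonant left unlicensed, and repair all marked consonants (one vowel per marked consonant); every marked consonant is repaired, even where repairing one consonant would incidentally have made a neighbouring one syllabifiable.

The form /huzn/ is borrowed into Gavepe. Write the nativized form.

ʔuzunu

Substitution: /h/ → /ʔ/, giving /ʔuzn/.
Syllabifying with onset maximization leaves /z/, /n/ stranded (no codas are permitted; onsets are limited to one consonant).
Each unlicensed consonant becomes the onset of a new syllable: /z/ → /zu/, /n/ → /nu/.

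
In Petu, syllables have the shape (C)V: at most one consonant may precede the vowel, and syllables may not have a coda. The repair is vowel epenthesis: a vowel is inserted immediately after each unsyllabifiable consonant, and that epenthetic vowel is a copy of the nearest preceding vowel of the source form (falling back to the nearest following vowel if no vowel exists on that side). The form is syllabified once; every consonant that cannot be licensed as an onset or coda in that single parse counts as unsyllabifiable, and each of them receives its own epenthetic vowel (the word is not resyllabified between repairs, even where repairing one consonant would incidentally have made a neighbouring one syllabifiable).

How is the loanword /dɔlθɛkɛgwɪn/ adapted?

Syllabifying with onset maximization leaves /l/, /g/, /n/ stranded (no codas are permitted; onsets are limited to one consonant).
Epenthesis after each stranded consonant: /l/ → /lɔ/, /g/ → /gɛ/, /n/ → /nɪ/.

dɔlɔθɛkɛgɛwɪnɪ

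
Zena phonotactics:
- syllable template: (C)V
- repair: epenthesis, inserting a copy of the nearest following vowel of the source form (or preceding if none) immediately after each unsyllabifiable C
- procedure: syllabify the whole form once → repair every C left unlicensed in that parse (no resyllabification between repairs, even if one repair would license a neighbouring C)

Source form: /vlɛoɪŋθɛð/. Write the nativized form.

vɛlɛoɪŋɛθɛðɛ

The consonants /v/, /ŋ/, /ð/ cannot be parsed into a legal (C)V syllable (no codas are permitted; onsets are limited to one consonant).
Inserting the epenthetic vowel yields /v/ → /vɛ/, /ŋ/ → /ŋɛ/, /ð/ → /ðɛ/.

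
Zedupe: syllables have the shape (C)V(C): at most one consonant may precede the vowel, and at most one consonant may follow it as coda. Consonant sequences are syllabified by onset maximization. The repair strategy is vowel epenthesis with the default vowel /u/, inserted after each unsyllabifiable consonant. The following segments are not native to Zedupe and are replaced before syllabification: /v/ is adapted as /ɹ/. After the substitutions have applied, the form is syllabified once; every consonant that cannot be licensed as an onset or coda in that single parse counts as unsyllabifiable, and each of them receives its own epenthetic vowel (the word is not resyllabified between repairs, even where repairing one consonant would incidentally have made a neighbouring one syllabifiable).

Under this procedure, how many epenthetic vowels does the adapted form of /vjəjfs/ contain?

After substitution the input is /ɹjəjfs/.
The unsyllabifiable consonants are /ɹ/, /f/, /s/; each receives one epenthetic vowel.

3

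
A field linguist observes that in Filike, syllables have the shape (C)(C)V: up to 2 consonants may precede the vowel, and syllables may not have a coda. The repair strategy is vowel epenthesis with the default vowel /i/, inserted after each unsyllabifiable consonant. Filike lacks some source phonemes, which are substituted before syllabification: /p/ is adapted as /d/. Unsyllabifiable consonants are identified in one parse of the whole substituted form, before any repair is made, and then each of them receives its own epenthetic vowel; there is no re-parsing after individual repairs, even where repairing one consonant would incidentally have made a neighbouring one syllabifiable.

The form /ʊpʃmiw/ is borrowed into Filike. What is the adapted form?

Substitution: /p/ → /d/, giving /ʊdʃmiw/.
Under (C)(C)V, the unsyllabifiable consonants are /d/, /w/ (no codas are permitted; onsets may contain at most 2 consonants).
Inserting the epenthetic vowel yields /d/ → /di/, /w/ → /wi/.

ʊdiʃmiwi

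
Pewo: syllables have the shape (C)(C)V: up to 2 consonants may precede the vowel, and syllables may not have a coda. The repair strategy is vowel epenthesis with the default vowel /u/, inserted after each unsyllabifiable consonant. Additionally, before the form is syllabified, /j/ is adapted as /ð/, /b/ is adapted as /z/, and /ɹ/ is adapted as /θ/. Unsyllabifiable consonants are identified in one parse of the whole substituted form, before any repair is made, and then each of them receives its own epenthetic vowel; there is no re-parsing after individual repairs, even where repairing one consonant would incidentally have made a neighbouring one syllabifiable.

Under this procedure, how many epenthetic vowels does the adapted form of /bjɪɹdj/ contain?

3

After substitution the input is /zðɪθdð/.
The unsyllabifiable consonants are /θ/, /d/, /ð/; each receives one epenthetic vowel.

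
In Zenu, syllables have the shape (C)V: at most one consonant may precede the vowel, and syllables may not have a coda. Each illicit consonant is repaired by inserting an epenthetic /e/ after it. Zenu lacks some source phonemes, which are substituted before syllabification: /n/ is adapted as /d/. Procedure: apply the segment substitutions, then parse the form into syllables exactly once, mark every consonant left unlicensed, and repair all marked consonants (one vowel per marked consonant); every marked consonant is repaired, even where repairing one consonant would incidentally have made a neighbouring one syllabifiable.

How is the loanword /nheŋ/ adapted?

Substitution: /n/ → /d/, giving /dheŋ/.
Syllabifying with onset maximization leaves /d/, /ŋ/ stranded (no codas are permitted; onsets are limited to one consonant).
Inserting the epenthetic vowel yields /d/ → /de/, /ŋ/ → /ŋe/.

deheŋe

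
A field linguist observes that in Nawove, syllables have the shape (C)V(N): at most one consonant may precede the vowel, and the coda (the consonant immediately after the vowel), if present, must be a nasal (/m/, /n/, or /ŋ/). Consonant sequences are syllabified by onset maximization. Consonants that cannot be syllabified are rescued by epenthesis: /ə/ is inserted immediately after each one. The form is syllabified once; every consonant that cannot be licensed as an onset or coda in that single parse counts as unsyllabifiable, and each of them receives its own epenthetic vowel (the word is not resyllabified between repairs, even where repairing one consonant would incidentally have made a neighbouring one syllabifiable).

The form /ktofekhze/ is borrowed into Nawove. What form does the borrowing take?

kətofekəhəze

The consonants /k/, /k/, /h/ cannot be parsed into a legal (C)V(N) syllable (only a nasal (/m/, /n/, or /ŋ/) is licensed in coda position; onsets are limited to one consonant).
Inserting the epenthetic vowel yields /k/ → /kə/, /k/ → /kə/, /h/ → /hə/.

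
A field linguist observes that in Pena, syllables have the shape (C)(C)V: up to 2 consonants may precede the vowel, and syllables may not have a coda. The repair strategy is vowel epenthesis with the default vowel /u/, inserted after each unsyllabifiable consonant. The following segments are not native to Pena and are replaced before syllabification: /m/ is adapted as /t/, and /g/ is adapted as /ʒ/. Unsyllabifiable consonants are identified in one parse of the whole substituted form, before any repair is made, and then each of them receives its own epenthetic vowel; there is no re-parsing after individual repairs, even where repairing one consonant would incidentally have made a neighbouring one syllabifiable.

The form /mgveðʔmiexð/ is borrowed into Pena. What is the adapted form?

Substitution: /m/ → /t/, /g/ → /ʒ/, giving /tʒveðʔtiexð/.
Syllabifying with onset maximization leaves /t/, /ð/, /x/, /ð/ stranded (no codas are permitted; onsets may contain at most 2 consonants).
Inserting the epenthetic vowel yields /t/ → /tu/, /ð/ → /ðu/, /x/ → /xu/, /ð/ → /ðu/.

tuʒveðuʔtiexuðu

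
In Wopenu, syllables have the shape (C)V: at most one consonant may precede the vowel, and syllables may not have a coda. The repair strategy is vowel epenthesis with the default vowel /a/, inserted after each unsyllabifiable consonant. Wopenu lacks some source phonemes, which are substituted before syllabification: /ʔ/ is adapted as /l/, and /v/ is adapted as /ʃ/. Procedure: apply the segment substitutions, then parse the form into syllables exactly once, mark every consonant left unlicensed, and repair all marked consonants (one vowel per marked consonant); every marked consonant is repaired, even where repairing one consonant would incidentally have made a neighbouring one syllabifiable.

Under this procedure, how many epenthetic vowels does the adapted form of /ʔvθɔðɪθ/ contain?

After substitution the input is /lʃθɔðɪθ/.
The unsyllabifiable consonants are /l/, /ʃ/, /θ/; each receives one epenthetic vowel.

3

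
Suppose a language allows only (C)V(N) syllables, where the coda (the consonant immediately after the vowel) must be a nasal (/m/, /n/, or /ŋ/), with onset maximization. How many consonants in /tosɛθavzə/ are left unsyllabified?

1

Syllabifying with onset maximization leaves /v/ stranded (only a nasal (/m/, /n/, or /ŋ/) is licensed in coda position; onsets are limited to one consonant).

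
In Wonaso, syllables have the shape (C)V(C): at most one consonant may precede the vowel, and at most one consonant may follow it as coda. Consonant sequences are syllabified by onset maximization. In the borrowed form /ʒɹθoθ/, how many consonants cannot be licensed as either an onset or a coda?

The consonants /ʒ/, /ɹ/ cannot be parsed into a legal (C)V(C) syllable (at most one coda consonant is licensed; onsets are limited to one consonant).

2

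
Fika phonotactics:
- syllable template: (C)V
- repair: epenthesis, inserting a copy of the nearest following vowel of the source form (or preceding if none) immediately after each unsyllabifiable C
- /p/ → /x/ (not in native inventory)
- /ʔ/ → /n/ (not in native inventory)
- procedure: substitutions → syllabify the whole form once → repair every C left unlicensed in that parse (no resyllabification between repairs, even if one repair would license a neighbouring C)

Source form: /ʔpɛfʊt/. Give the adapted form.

nɛxɛfʊtʊ

Substitution: /ʔ/ → /n/, /p/ → /x/, giving /nxɛfʊt/.
Under (C)V, the unsyllabifiable consonants are /n/, /t/ (no codas are permitted; onsets are limited to one consonant).
Epenthesis after each stranded consonant: /n/ → /nɛ/, /t/ → /tʊ/.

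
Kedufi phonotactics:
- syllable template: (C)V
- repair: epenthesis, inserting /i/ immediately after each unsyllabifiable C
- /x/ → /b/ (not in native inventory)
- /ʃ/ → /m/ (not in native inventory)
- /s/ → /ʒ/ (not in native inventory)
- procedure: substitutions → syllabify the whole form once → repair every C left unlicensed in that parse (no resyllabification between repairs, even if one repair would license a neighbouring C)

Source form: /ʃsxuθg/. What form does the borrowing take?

Substitution: /ʃ/ → /m/, /s/ → /ʒ/, /x/ → /b/, giving /mʒbuθg/.
The consonants /m/, /ʒ/, /θ/, /g/ cannot be parsed into a legal (C)V syllable (no codas are permitted; onsets are limited to one consonant).
Inserting the epenthetic vowel yields /m/ → /mi/, /ʒ/ → /ʒi/, /θ/ → /θi/, /g/ → /gi/.

miʒibuθigi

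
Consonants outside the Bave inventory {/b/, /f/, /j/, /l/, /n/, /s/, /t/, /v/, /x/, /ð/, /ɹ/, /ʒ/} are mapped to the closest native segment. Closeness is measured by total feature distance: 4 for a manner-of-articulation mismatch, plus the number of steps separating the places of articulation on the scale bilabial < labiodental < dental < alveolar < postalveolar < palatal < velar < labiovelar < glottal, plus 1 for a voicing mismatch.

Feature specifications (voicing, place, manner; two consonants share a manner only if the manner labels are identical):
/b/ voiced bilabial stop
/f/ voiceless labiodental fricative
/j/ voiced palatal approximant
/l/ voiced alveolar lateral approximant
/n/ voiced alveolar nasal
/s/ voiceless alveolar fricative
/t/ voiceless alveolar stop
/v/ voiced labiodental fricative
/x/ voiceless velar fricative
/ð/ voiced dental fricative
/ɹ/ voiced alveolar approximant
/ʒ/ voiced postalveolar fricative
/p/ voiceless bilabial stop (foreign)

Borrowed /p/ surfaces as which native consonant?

/b/ is closest: same manner (stop), place distance 0 (bilabial→bilabial), voicing differs (+1); total 1. Next closest is /t/ at distance 3.

b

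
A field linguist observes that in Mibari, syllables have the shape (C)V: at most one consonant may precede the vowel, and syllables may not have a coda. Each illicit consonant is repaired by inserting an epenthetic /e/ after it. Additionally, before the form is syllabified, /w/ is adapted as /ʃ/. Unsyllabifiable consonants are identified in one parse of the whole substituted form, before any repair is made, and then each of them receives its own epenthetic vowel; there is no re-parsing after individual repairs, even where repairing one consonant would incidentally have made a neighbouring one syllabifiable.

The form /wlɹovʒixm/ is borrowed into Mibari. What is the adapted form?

ʃeleɹoveʒixeme

Substitution: /w/ → /ʃ/, giving /ʃlɹovʒixm/.
The consonants /ʃ/, /l/, /v/, /x/, /m/ cannot be parsed into a legal (C)V syllable (no codas are permitted; onsets are limited to one consonant).
Each unlicensed consonant becomes the onset of a new syllable: /ʃ/ → /ʃe/, /l/ → /le/, /v/ → /ve/, /x/ → /xe/, /m/ → /me/.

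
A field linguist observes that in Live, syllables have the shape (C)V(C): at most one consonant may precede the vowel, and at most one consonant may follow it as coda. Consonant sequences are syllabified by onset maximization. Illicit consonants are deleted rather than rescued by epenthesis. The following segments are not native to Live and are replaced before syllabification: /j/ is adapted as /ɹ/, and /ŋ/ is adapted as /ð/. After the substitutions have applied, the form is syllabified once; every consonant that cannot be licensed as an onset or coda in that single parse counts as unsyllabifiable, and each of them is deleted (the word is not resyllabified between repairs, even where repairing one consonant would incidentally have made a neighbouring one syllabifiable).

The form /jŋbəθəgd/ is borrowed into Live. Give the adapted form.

Substitution: /j/ → /ɹ/, /ŋ/ → /ð/, giving /ɹðbəθəgd/.
Under (C)V(C), the unsyllabifiable consonants are /ɹ/, /ð/, /d/ (at most one coda consonant is licensed; onsets are limited to one consonant).
Deletion applies to /ɹ/, /ð/, /d/.

bəθəg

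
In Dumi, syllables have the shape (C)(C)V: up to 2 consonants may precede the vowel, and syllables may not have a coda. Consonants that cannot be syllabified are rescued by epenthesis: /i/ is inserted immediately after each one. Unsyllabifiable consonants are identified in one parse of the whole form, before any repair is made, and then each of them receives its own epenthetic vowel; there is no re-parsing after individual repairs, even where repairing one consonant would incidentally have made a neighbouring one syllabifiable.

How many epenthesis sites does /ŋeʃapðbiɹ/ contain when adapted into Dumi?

2

The unsyllabifiable consonants are /p/, /ɹ/; each receives one epenthetic vowel.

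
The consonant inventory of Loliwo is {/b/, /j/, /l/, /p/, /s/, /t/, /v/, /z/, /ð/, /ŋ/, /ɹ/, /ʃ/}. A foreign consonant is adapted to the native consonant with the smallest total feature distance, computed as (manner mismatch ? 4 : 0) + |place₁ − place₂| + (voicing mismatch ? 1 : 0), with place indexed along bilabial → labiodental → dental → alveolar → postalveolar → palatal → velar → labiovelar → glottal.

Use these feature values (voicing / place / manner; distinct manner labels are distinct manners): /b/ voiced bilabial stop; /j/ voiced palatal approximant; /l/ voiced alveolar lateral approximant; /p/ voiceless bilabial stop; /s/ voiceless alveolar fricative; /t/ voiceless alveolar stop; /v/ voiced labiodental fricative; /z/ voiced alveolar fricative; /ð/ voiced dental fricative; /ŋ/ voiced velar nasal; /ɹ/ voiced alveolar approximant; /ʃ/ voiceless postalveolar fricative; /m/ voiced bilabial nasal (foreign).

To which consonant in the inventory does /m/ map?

/b/ is closest: manner differs (nasal→stop, +4), place distance 0 (bilabial→bilabial), same voicing; total 4. Next closest is /p/ at distance 5.

b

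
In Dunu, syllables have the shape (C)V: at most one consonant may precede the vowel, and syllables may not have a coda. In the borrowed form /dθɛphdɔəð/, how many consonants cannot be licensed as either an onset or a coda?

4

The consonants /d/, /p/, /h/, /ð/ cannot be parsed into a legal (C)V syllable (no codas are permitted; onsets are limited to one consonant).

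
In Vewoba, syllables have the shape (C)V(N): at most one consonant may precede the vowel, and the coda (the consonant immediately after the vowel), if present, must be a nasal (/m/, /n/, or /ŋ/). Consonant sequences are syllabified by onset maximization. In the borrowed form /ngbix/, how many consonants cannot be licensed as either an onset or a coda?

3

Syllabifying with onset maximization leaves /n/, /g/, /x/ stranded (only a nasal (/m/, /n/, or /ŋ/) is licensed in coda position; onsets are limited to one consonant).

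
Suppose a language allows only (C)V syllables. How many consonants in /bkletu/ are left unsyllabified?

2

The consonants /b/, /k/ cannot be parsed into a legal (C)V syllable (no codas are permitted; onsets are limited to one consonant).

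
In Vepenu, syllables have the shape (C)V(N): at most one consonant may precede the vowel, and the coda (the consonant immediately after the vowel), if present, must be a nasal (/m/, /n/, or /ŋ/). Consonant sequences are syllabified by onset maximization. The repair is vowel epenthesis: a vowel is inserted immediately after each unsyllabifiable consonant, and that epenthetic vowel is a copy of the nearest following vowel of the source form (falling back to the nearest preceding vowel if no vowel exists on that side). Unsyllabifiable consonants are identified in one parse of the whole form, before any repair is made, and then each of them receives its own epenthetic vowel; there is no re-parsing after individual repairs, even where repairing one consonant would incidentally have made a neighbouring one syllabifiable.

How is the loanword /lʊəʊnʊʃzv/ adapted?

lʊəʊnʊʃʊzʊvʊ

Syllabifying with onset maximization leaves /ʃ/, /z/, /v/ stranded (only a nasal (/m/, /n/, or /ŋ/) is licensed in coda position; onsets are limited to one consonant).
Inserting the epenthetic vowel yields /ʃ/ → /ʃʊ/, /z/ → /zʊ/, /v/ → /vʊ/.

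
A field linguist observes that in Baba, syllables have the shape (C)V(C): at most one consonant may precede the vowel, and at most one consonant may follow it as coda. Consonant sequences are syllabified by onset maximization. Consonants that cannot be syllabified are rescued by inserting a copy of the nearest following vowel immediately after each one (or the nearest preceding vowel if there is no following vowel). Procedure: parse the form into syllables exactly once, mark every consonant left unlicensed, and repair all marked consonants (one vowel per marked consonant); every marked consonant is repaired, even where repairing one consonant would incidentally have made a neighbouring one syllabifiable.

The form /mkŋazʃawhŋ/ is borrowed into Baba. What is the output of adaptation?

makaŋazʃawhaŋa

The consonants /m/, /k/, /h/, /ŋ/ cannot be parsed into a legal (C)V(C) syllable (at most one coda consonant is licensed; onsets are limited to one consonant).
Inserting the epenthetic vowel yields /m/ → /ma/, /k/ → /ka/, /h/ → /ha/, /ŋ/ → /ŋa/.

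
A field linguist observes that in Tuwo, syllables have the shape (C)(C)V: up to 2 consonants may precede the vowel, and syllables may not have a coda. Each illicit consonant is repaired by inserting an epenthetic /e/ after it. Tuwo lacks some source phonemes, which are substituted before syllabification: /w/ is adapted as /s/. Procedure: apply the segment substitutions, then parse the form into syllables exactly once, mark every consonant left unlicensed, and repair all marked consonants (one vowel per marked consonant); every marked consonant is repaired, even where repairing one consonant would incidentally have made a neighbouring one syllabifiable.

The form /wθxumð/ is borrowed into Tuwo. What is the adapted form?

seθxumeðe

Substitution: /w/ → /s/, giving /sθxumð/.
Under (C)(C)V, the unsyllabifiable consonants are /s/, /m/, /ð/ (no codas are permitted; onsets may contain at most 2 consonants).
Epenthesis after each stranded consonant: /s/ → /se/, /m/ → /me/, /ð/ → /ðe/.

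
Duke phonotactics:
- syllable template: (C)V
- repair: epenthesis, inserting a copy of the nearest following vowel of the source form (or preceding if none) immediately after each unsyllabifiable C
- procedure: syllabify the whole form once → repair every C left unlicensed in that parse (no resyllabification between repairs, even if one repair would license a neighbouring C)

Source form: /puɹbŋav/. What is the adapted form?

puɹabaŋava

The consonants /ɹ/, /b/, /v/ cannot be parsed into a legal (C)V syllable (no codas are permitted; onsets are limited to one consonant).
Inserting the epenthetic vowel yields /ɹ/ → /ɹa/, /b/ → /ba/, /v/ → /va/.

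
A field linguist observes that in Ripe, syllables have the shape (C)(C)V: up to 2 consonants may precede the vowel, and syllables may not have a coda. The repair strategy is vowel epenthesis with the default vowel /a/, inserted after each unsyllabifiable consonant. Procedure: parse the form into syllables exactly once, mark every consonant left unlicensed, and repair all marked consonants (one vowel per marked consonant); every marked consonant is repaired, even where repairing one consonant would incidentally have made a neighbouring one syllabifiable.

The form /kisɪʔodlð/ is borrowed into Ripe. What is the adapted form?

kisɪʔodalaða

Syllabifying with onset maximization leaves /d/, /l/, /ð/ stranded (no codas are permitted; onsets may contain at most 2 consonants).
Each unlicensed consonant becomes the onset of a new syllable: /d/ → /da/, /l/ → /la/, /ð/ → /ða/.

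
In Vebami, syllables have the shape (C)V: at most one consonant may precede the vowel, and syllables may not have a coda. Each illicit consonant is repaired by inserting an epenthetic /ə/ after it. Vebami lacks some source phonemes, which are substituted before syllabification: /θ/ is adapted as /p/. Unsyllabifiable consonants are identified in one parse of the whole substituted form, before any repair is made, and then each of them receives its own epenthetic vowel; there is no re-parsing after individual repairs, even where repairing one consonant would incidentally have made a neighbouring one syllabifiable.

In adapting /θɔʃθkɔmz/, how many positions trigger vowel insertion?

4

After substitution the input is /pɔʃpkɔmz/.
The unsyllabifiable consonants are /ʃ/, /p/, /m/, /z/; each receives one epenthetic vowel.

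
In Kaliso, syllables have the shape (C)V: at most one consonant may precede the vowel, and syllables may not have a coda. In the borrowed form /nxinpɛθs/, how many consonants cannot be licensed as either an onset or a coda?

Under (C)V, the unsyllabifiable consonants are /n/, /n/, /θ/, /s/ (no codas are permitted; onsets are limited to one consonant).

4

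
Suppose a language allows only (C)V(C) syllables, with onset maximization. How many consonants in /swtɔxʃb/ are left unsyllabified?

4

Under (C)V(C), the unsyllabifiable consonants are /s/, /w/, /ʃ/, /b/ (at most one coda consonant is licensed; onsets are limited to one consonant).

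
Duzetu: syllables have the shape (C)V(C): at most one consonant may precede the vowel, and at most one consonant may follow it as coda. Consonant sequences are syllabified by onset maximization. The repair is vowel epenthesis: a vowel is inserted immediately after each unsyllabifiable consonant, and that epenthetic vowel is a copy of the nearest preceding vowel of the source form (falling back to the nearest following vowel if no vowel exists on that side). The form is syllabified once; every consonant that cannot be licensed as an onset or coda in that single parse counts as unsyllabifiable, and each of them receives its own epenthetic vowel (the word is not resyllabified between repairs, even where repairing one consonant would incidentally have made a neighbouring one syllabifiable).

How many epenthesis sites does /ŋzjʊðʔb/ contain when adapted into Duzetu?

4

The unsyllabifiable consonants are /ŋ/, /z/, /ʔ/, /b/; each receives one epenthetic vowel.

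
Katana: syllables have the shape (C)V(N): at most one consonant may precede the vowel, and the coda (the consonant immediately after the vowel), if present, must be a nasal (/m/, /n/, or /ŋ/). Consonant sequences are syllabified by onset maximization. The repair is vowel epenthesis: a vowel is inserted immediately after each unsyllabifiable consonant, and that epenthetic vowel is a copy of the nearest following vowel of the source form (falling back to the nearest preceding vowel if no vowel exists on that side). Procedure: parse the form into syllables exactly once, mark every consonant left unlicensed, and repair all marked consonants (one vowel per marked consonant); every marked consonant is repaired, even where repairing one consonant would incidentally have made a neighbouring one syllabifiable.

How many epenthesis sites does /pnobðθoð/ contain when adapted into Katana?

4

The unsyllabifiable consonants are /p/, /b/, /ð/, /ð/; each receives one epenthetic vowel.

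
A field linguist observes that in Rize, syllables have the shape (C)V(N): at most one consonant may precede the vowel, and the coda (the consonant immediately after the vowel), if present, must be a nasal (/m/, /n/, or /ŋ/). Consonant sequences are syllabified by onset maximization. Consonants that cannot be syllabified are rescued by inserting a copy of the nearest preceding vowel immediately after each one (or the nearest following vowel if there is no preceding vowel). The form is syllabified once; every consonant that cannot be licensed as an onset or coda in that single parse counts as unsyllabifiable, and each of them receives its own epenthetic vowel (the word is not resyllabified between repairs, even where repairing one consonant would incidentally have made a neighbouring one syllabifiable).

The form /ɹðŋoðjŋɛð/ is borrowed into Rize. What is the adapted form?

Syllabifying with onset maximization leaves /ɹ/, /ð/, /ð/, /j/, /ð/ stranded (only a nasal (/m/, /n/, or /ŋ/) is licensed in coda position; onsets are limited to one consonant).
Each unlicensed consonant becomes the onset of a new syllable: /ɹ/ → /ɹo/, /ð/ → /ðo/, /ð/ → /ðo/, /j/ → /jo/, /ð/ → /ðɛ/.

ɹoðoŋoðojoŋɛðɛ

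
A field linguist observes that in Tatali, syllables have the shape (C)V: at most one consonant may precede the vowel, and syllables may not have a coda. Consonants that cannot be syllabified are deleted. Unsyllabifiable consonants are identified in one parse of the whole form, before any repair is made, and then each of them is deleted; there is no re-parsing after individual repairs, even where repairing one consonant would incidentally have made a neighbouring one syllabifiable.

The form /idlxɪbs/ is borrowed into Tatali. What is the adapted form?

Syllabifying with onset maximization leaves /d/, /l/, /b/, /s/ stranded (no codas are permitted; onsets are limited to one consonant).
Each unlicensed consonant is deleted: /d/, /l/, /b/, /s/.

ixɪ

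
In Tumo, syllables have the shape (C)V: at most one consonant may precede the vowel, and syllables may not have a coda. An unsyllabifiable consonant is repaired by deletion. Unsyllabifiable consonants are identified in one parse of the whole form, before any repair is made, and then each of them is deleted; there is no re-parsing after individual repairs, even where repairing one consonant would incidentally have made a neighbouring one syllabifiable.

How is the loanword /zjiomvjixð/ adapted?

jioji

Syllabifying with onset maximization leaves /z/, /m/, /v/, /x/, /ð/ stranded (no codas are permitted; onsets are limited to one consonant).
Deleting the stranded consonants removes /z/, /m/, /v/, /x/, /ð/.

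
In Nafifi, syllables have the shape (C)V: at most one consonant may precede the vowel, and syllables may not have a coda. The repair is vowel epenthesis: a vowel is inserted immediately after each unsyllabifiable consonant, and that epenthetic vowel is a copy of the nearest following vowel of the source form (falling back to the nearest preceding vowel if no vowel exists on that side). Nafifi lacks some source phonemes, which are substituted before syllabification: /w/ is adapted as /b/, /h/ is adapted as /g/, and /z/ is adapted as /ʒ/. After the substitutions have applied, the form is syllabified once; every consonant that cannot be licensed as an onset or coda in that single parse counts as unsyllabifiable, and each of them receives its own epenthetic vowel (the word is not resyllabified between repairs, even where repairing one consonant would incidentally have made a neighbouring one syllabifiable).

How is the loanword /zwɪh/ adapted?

Substitution: /z/ → /ʒ/, /w/ → /b/, /h/ → /g/, giving /ʒbɪg/.
The consonants /ʒ/, /g/ cannot be parsed into a legal (C)V syllable (no codas are permitted; onsets are limited to one consonant).
Epenthesis after each stranded consonant: /ʒ/ → /ʒɪ/, /g/ → /gɪ/.

ʒɪbɪgɪ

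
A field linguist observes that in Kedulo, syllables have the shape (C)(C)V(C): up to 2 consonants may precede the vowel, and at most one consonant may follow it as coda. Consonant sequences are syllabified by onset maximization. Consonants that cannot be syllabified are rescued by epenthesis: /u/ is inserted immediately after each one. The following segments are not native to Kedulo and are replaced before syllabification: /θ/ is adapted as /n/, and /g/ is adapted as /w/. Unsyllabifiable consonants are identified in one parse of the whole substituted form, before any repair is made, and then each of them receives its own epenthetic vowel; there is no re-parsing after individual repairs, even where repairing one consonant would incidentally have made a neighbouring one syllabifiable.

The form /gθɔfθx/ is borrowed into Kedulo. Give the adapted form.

wnɔfnuxu

Substitution: /g/ → /w/, /θ/ → /n/, giving /wnɔfnx/.
Syllabifying with onset maximization leaves /n/, /x/ stranded (at most one coda consonant is licensed; onsets may contain at most 2 consonants).
Epenthesis after each stranded consonant: /n/ → /nu/, /x/ → /xu/.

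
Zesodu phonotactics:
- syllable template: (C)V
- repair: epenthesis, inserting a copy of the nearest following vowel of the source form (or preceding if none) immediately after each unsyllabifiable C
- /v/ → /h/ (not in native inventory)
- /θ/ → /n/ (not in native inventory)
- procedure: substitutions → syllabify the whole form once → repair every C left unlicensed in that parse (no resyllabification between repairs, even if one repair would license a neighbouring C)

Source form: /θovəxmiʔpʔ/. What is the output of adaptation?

nohəximiʔipiʔi

Substitution: /θ/ → /n/, /v/ → /h/, giving /nohəxmiʔpʔ/.
Syllabifying with onset maximization leaves /x/, /ʔ/, /p/, /ʔ/ stranded (no codas are permitted; onsets are limited to one consonant).
Inserting the epenthetic vowel yields /x/ → /xi/, /ʔ/ → /ʔi/, /p/ → /pi/, /ʔ/ → /ʔi/.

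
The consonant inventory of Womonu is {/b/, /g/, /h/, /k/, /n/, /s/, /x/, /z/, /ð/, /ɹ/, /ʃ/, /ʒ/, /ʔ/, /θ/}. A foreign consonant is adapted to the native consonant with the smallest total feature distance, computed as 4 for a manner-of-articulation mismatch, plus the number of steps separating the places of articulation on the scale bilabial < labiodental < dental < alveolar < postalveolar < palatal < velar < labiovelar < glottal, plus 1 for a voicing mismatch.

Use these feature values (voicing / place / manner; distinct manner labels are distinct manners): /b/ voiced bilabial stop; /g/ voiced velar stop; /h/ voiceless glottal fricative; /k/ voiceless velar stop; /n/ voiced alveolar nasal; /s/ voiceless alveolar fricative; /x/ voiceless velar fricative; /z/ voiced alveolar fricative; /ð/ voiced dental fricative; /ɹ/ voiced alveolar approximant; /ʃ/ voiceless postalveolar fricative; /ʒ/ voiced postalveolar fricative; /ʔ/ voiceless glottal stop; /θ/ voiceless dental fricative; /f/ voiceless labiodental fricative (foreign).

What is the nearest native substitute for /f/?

/θ/ is closest: same manner (fricative), place distance 1 (labiodental→dental), same voicing; total 1. Next closest is /s/ at distance 2.

θ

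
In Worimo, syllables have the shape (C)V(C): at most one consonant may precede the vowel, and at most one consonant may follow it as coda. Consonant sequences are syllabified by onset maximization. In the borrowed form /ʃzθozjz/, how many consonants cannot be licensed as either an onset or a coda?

4

Under (C)V(C), the unsyllabifiable consonants are /ʃ/, /z/, /j/, /z/ (at most one coda consonant is licensed; onsets are limited to one consonant).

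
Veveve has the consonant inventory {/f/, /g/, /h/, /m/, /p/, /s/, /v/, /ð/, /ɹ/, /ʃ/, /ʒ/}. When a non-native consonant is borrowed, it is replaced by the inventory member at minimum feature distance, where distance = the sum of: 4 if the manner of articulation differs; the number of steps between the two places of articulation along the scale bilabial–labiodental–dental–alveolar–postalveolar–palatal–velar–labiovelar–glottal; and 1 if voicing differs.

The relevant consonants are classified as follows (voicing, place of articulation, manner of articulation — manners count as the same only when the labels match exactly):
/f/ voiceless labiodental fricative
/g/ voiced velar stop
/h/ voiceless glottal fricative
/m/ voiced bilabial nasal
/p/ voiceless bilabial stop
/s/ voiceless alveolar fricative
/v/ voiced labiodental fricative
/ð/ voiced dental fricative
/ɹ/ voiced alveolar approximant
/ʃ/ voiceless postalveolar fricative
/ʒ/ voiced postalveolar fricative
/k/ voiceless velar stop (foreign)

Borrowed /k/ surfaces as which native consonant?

g

/g/ is closest: same manner (stop), place distance 0 (velar→velar), voicing differs (+1); total 1. Next closest is /h/ at distance 6.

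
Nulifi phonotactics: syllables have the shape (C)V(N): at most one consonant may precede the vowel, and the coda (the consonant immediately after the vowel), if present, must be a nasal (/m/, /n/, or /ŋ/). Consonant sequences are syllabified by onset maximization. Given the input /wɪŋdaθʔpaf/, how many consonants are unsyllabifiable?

3

The consonants /θ/, /ʔ/, /f/ cannot be parsed into a legal (C)V(N) syllable (only a nasal (/m/, /n/, or /ŋ/) is licensed in coda position; onsets are limited to one consonant).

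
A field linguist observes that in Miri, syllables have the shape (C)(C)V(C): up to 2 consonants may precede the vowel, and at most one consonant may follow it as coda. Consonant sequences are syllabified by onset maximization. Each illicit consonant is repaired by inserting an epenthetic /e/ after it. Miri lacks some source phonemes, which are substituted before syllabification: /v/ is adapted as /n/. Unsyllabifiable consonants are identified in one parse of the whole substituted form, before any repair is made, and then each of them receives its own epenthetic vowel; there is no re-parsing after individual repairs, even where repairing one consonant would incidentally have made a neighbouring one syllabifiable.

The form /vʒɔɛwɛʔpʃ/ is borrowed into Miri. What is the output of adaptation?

nʒɔɛwɛʔpeʃe

Substitution: /v/ → /n/, giving /nʒɔɛwɛʔpʃ/.
Syllabifying with onset maximization leaves /p/, /ʃ/ stranded (at most one coda consonant is licensed; onsets may contain at most 2 consonants).
Each unlicensed consonant becomes the onset of a new syllable: /p/ → /pe/, /ʃ/ → /ʃe/.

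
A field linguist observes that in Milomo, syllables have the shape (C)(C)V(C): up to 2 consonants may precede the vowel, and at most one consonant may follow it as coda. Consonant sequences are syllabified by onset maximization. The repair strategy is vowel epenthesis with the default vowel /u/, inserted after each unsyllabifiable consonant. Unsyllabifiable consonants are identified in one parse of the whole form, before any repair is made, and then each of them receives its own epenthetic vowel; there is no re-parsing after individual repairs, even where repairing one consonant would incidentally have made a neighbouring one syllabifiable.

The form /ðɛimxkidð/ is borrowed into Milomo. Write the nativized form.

ðɛimxkidðu

The consonants /ð/ cannot be parsed into a legal (C)(C)V(C) syllable (at most one coda consonant is licensed; onsets may contain at most 2 consonants).
Epenthesis after each stranded consonant: /ð/ → /ðu/.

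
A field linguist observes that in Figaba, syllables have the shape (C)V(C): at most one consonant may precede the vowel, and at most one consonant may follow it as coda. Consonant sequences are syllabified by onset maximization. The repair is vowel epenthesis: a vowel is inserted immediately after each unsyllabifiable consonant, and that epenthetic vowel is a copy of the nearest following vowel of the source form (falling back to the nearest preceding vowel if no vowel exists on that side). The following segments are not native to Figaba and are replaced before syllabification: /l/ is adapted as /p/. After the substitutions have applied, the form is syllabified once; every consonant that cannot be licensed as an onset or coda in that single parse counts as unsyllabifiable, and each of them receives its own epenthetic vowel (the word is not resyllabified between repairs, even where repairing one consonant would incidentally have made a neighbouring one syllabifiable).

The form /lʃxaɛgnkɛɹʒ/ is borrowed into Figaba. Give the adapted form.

Substitution: /l/ → /p/, giving /pʃxaɛgnkɛɹʒ/.
Under (C)V(C), the unsyllabifiable consonants are /p/, /ʃ/, /n/, /ʒ/ (at most one coda consonant is licensed; onsets are limited to one consonant).
Inserting the epenthetic vowel yields /p/ → /pa/, /ʃ/ → /ʃa/, /n/ → /nɛ/, /ʒ/ → /ʒɛ/.

paʃaxaɛgnɛkɛɹʒɛ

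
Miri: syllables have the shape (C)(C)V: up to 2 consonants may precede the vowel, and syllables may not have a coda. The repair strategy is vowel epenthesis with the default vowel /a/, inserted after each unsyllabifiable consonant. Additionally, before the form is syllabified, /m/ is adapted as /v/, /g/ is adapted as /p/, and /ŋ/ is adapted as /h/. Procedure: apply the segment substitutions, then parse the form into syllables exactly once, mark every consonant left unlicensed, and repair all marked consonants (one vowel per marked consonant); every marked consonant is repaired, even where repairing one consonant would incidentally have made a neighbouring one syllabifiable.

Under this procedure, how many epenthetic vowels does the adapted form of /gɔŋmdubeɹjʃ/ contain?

4

After substitution the input is /pɔhvdubeɹjʃ/.
The unsyllabifiable consonants are /h/, /ɹ/, /j/, /ʃ/; each receives one epenthetic vowel.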